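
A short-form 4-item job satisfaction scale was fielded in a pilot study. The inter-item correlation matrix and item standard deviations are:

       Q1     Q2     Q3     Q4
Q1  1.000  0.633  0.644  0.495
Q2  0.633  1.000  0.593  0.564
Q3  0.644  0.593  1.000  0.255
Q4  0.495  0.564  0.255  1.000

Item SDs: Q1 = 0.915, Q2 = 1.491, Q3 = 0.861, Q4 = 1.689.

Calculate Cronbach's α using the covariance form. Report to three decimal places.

Cronbach's α = 0.780

Σσ²ᵢ = 0.915² + 1.491² + 0.861² + 1.689² = 6.6543
Covariances σ_ij = r_ij · s_i · s_j:
  σ(Q1,Q2) = 0.633 × 0.915 × 1.491 = 0.8636
  σ(Q1,Q3) = 0.644 × 0.915 × 0.861 = 0.5074
  σ(Q1,Q4) = 0.495 × 0.915 × 1.689 = 0.7650
  σ(Q2,Q3) = 0.593 × 1.491 × 0.861 = 0.7613
  σ(Q2,Q4) = 0.564 × 1.491 × 1.689 = 1.4203
  σ(Q3,Q4) = 0.255 × 0.861 × 1.689 = 0.3708
σ²_T = Σσ²ᵢ + 2·Σσ_ij = 6.6543 + 2 × 4.6884 = 16.0311
α = (4/3)·(1 − 6.6543/16.0311) = 0.780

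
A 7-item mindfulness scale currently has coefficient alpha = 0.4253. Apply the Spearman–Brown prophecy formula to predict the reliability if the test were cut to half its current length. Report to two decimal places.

predicted reliability = 0.27

Length factor m = 1/2
α' = m·α / (1 − (1−m)·α)
   = 1/2 × 0.4253 / (1 − (1 − 1/2) × 0.4253)
   = 0.2127 / 0.7873 = 0.27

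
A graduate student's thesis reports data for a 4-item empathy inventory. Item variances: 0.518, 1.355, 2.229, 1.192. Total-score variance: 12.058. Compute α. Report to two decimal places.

α = 0.75

Σσ²ᵢ = 0.518 + 1.355 + 2.229 + 1.192 = 5.294
α = (k/(k−1))·(1 − Σσ²ᵢ/Var(T)) = (4/3)·(1 − 5.294/12.058) = 0.75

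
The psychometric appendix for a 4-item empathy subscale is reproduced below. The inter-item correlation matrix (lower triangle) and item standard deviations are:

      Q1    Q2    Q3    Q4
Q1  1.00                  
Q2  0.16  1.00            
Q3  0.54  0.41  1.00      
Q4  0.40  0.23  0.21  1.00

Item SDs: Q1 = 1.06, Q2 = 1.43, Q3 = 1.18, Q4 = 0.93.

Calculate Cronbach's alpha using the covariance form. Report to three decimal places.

α = 0.645

Σσ²ᵢ = 1.06² + 1.43² + 1.18² + 0.93² = 5.4258
Covariances σ_ij = r_ij · s_i · s_j:
  σ(Q1,Q2) = 0.16 × 1.06 × 1.43 = 0.2425
  σ(Q1,Q3) = 0.54 × 1.06 × 1.18 = 0.6754
  σ(Q1,Q4) = 0.40 × 1.06 × 0.93 = 0.3943
  σ(Q2,Q3) = 0.41 × 1.43 × 1.18 = 0.6918
  σ(Q2,Q4) = 0.23 × 1.43 × 0.93 = 0.3059
  σ(Q3,Q4) = 0.21 × 1.18 × 0.93 = 0.2305
σ²_T = Σσ²ᵢ + 2·Σσ_ij = 5.4258 + 2 × 2.5404 = 10.5066
α = (4/3)·(1 − 5.4258/10.5066) = 0.645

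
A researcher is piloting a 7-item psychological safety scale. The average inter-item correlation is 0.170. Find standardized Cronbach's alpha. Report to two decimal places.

standardized Cronbach's alpha = 0.59

Standardized α = k·r̄ / (1 + (k−1)·r̄) = 7 × 0.170 / (1 + 6 × 0.170)
  = 1.1900 / 2.0200 = 0.59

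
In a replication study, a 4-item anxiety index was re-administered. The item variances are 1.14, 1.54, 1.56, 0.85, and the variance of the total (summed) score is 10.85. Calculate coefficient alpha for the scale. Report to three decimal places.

Σσᵢ² = 1.14 + 1.54 + 1.56 + 0.85 = 5.09
α = (k/(k−1))·(1 − Σσᵢ²/Var(T)) = (4/3)·(1 − 5.09/10.85) = 0.708

coefficient alpha = 0.708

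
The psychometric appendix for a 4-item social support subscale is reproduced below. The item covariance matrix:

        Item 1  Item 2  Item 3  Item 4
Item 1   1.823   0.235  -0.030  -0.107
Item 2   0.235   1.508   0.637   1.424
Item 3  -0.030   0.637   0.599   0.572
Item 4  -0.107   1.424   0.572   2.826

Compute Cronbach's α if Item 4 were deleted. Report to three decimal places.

Remaining items: Item 1, Item 2, Item 3 (k = 3).
sum of item variances = 1.823 + 1.508 + 0.599 = 3.930
σ²_total = 3.930 + 2 × 0.842 = 5.614
α (item deleted) = (3/2)·(1 − 3.930/5.614) = 0.450

α = 0.450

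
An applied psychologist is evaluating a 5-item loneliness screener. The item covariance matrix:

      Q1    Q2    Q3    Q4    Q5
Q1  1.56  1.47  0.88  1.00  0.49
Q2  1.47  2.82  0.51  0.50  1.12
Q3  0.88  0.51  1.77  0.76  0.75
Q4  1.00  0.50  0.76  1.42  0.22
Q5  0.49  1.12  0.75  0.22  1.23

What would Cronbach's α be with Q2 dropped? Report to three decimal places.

Remaining items: Q1, Q3, Q4, Q5 (k = 4).
ΣVar(i) = 1.56 + 1.77 + 1.42 + 1.23 = 5.98
total variance = 5.98 + 2 × 4.10 = 14.18
α (item deleted) = (4/3)·(1 − 5.98/14.18) = 0.771

α = 0.771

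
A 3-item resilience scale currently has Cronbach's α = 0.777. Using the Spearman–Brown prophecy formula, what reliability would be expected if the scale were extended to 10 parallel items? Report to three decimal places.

predicted reliability = 0.921

Length factor m = 10/3 = 3.3333
α' = m·α / (1 + (m−1)·α)
   = 10/3 × 0.777 / (1 + (10/3 − 1) × 0.777)
   = 2.5900 / 2.8130 = 0.921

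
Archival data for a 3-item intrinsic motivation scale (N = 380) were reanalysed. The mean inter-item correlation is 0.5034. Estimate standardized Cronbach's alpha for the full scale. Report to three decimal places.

Standardized α = k·r̄ / (1 + (k−1)·r̄) = 3 × 0.5034 / (1 + 2 × 0.5034)
  = 1.5102 / 2.0068 = 0.753

α = 0.753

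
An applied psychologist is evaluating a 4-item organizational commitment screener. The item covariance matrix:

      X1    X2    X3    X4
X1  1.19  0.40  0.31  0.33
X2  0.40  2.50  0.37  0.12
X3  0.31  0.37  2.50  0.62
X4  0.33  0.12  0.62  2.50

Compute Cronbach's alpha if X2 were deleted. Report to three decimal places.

Remaining items: X1, X3, X4 (k = 3).
ΣVar(i) = 1.19 + 2.50 + 2.50 = 6.19
total variance = 6.19 + 2 × 1.26 = 8.71
α (item deleted) = (3/2)·(1 − 6.19/8.71) = 0.434

Cronbach's alpha = 0.434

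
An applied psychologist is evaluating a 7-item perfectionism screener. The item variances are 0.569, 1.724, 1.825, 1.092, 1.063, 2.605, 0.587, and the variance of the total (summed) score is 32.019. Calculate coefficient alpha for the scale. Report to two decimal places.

α = 0.82

sum of item variances = 0.569 + 1.724 + 1.825 + 1.092 + 1.063 + 2.605 + 0.587 = 9.465
α = (k/(k−1))·(1 − sum of item variances/Var(T)) = (7/6)·(1 − 9.465/32.019) = 0.82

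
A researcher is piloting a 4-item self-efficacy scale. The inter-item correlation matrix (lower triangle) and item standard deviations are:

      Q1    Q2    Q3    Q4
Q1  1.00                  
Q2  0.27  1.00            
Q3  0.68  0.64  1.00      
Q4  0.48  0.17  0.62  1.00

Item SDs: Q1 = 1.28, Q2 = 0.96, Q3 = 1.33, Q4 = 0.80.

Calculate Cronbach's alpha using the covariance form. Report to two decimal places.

Σσ²ᵢ = 1.28² + 0.96² + 1.33² + 0.80² = 4.9689
Covariances σ_ij = r_ij · s_i · s_j:
  σ(Q1,Q2) = 0.27 × 1.28 × 0.96 = 0.3318
  σ(Q1,Q3) = 0.68 × 1.28 × 1.33 = 1.1576
  σ(Q1,Q4) = 0.48 × 1.28 × 0.80 = 0.4915
  σ(Q2,Q3) = 0.64 × 0.96 × 1.33 = 0.8172
  σ(Q2,Q4) = 0.17 × 0.96 × 0.80 = 0.1306
  σ(Q3,Q4) = 0.62 × 1.33 × 0.80 = 0.6597
σ²_T = Σσ²ᵢ + 2·Σσ_ij = 4.9689 + 2 × 3.5884 = 12.1457
α = (4/3)·(1 − 4.9689/12.1457) = 0.79

α = 0.79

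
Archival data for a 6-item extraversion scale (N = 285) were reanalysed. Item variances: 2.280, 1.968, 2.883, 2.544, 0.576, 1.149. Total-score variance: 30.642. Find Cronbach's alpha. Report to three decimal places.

α = 0.754

Σσᵢ² = 2.280 + 1.968 + 2.883 + 2.544 + 0.576 + 1.149 = 11.400
α = (k/(k−1))·(1 − Σσᵢ²/total variance) = (6/5)·(1 − 11.400/30.642) = 0.754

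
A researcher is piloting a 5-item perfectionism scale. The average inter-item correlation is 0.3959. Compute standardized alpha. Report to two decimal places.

Standardized α = k·r̄ / (1 + (k−1)·r̄) = 5 × 0.3959 / (1 + 4 × 0.3959)
  = 1.9795 / 2.5836 = 0.77

standardized alpha = 0.77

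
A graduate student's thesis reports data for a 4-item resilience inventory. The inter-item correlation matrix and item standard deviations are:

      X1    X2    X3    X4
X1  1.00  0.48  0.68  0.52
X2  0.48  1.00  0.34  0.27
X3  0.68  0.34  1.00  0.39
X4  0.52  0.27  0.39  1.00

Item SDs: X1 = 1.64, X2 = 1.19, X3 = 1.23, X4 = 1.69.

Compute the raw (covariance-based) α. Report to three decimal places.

Σσ²ᵢ = 1.64² + 1.19² + 1.23² + 1.69² = 8.4747
Covariances σ_ij = r_ij · s_i · s_j:
  σ(X1,X2) = 0.48 × 1.64 × 1.19 = 0.9368
  σ(X1,X3) = 0.68 × 1.64 × 1.23 = 1.3717
  σ(X1,X4) = 0.52 × 1.64 × 1.69 = 1.4412
  σ(X2,X3) = 0.34 × 1.19 × 1.23 = 0.4977
  σ(X2,X4) = 0.27 × 1.19 × 1.69 = 0.5430
  σ(X3,X4) = 0.39 × 1.23 × 1.69 = 0.8107
σ²_T = Σσ²ᵢ + 2·Σσ_ij = 8.4747 + 2 × 5.6011 = 19.6769
α = (4/3)·(1 − 8.4747/19.6769) = 0.759

α = 0.759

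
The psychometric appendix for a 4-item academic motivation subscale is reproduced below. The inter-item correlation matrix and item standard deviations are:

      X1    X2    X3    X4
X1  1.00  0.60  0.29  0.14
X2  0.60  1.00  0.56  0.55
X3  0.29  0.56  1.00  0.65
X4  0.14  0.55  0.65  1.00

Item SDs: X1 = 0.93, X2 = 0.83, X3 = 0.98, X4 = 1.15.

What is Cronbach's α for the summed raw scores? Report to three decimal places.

Σσ²ᵢ = 0.93² + 0.83² + 0.98² + 1.15² = 3.8367
Covariances σ_ij = r_ij · s_i · s_j:
  σ(X1,X2) = 0.60 × 0.93 × 0.83 = 0.4631
  σ(X1,X3) = 0.29 × 0.93 × 0.98 = 0.2643
  σ(X1,X4) = 0.14 × 0.93 × 1.15 = 0.1497
  σ(X2,X3) = 0.56 × 0.83 × 0.98 = 0.4555
  σ(X2,X4) = 0.55 × 0.83 × 1.15 = 0.5250
  σ(X3,X4) = 0.65 × 0.98 × 1.15 = 0.7325
σ²_T = Σσ²ᵢ + 2·Σσ_ij = 3.8367 + 2 × 2.5901 = 9.0169
α = (4/3)·(1 − 3.8367/9.0169) = 0.766

α = 0.766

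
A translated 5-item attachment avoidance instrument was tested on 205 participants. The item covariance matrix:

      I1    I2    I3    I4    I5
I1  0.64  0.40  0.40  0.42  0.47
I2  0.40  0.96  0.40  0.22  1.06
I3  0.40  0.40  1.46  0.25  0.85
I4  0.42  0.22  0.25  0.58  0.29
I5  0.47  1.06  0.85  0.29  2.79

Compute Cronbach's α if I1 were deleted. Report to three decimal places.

Remaining items: I2, I3, I4, I5 (k = 4).
ΣVar(i) = 0.96 + 1.46 + 0.58 + 2.79 = 5.79
σ²_T = 5.79 + 2 × 3.07 = 11.93
α (item deleted) = (4/3)·(1 − 5.79/11.93) = 0.686

α = 0.686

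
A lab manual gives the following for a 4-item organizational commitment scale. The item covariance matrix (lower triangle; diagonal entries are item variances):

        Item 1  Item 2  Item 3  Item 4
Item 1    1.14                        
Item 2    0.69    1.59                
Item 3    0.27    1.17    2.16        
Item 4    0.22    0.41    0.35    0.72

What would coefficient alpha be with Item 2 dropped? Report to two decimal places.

Remaining items: Item 1, Item 3, Item 4 (k = 3).
Σσᵢ² = 1.14 + 2.16 + 0.72 = 4.02
σ²_T = 4.02 + 2 × 0.84 = 5.70
α (item deleted) = (3/2)·(1 − 4.02/5.70) = 0.44

α = 0.44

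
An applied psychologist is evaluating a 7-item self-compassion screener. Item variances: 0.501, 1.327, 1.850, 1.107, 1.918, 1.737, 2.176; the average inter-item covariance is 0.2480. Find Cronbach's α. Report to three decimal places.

Σσᵢ² = 0.501 + 1.327 + 1.850 + 1.107 + 1.918 + 1.737 + 2.176 = 10.616
Sum of the 21 distinct covariances = 21 × 0.2480 = 5.2080
σ²_T = Σσᵢ² + 2·Σcov = 10.616 + 2 × 5.2080 = 21.0320
α = (7/6)·(1 − 10.616/21.0320) = 0.578

Cronbach's α = 0.578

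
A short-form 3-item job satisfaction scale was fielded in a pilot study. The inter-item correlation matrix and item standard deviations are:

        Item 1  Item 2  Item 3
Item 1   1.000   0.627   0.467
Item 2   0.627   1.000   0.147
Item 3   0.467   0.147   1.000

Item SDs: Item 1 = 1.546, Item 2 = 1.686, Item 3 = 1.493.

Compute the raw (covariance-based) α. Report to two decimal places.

α = 0.68

Σσ²ᵢ = 1.546² + 1.686² + 1.493² = 7.4618
Covariances σ_ij = r_ij · s_i · s_j:
  σ(Item 1,Item 2) = 0.627 × 1.546 × 1.686 = 1.6343
  σ(Item 1,Item 3) = 0.467 × 1.546 × 1.493 = 1.0779
  σ(Item 2,Item 3) = 0.147 × 1.686 × 1.493 = 0.3700
σ²_T = Σσ²ᵢ + 2·Σσ_ij = 7.4618 + 2 × 3.0822 = 13.6262
α = (3/2)·(1 − 7.4618/13.6262) = 0.68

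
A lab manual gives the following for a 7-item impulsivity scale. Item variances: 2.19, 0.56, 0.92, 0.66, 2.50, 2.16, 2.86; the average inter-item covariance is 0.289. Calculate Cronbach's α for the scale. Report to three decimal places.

ΣVar(i) = 2.19 + 0.56 + 0.92 + 0.66 + 2.50 + 2.16 + 2.86 = 11.85
Sum of the 21 distinct covariances = 21 × 0.289 = 6.069
Var(T) = ΣVar(i) + 2·Σcov = 11.85 + 2 × 6.069 = 23.988
α = (7/6)·(1 − 11.85/23.988) = 0.590

α = 0.590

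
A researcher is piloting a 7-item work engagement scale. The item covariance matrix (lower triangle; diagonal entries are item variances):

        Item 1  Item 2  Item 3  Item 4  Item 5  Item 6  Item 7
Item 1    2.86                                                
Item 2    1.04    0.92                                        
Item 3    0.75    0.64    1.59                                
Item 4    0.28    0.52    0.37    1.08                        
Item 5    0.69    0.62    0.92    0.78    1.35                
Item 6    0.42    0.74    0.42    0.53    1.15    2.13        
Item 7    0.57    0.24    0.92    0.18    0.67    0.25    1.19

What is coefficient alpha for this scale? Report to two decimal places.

Σσ²ᵢ = 2.86 + 0.92 + 1.59 + 1.08 + 1.35 + 2.13 + 1.19 = 11.12
Sum of off-diagonal covariances = 12.70
σ²_total = 11.12 + 2 × 12.70 = 36.52
α = (k/(k−1))·(1 − Σσ²ᵢ/σ²_total) = (7/6)·(1 − 11.12/36.52) = 0.81

α = 0.81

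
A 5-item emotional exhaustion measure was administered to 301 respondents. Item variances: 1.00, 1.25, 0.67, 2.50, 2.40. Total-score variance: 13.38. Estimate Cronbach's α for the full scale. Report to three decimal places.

Cronbach's α = 0.519

Σσ²ᵢ = 1.00 + 1.25 + 0.67 + 2.50 + 2.40 = 7.82
α = (k/(k−1))·(1 − Σσ²ᵢ/Var(T)) = (5/4)·(1 − 7.82/13.38) = 0.519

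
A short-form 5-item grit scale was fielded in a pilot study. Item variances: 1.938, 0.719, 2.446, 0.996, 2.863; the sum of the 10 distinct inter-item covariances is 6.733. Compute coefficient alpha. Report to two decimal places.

sum of item variances = 1.938 + 0.719 + 2.446 + 0.996 + 2.863 = 8.962
Sum of distinct covariances = 6.733
Var(T) = sum of item variances + 2·Σcov = 8.962 + 2 × 6.733 = 22.428
α = (5/4)·(1 − 8.962/22.428) = 0.75

coefficient alpha = 0.75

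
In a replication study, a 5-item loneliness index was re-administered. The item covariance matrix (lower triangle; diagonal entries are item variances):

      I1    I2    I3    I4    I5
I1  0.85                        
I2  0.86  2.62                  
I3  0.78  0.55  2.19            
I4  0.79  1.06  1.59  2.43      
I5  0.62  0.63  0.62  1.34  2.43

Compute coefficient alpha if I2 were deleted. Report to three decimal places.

coefficient alpha = 0.790

Remaining items: I1, I3, I4, I5 (k = 4).
sum of item variances = 0.85 + 2.19 + 2.43 + 2.43 = 7.90
Var(T) = 7.90 + 2 × 5.74 = 19.38
α (item deleted) = (4/3)·(1 − 7.90/19.38) = 0.790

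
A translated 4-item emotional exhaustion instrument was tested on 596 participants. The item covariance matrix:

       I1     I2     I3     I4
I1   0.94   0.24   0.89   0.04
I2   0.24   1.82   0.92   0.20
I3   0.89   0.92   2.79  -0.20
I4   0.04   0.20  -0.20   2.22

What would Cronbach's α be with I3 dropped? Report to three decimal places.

Cronbach's α = 0.242

Remaining items: I1, I2, I4 (k = 3).
Σσᵢ² = 0.94 + 1.82 + 2.22 = 4.98
σ²_T = 4.98 + 2 × 0.48 = 5.94
α (item deleted) = (3/2)·(1 − 4.98/5.94) = 0.242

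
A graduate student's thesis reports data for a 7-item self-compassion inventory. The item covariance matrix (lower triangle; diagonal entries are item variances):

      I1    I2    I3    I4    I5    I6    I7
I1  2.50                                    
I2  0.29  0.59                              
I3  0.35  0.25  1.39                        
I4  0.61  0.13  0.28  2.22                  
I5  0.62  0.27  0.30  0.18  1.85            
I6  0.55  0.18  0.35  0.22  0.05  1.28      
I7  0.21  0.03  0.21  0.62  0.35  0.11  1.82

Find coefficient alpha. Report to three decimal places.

ΣVar(i) = 2.50 + 0.59 + 1.39 + 2.22 + 1.85 + 1.28 + 1.82 = 11.65
Σ_{i<j} σ_ij = 6.16
σ²_T = 11.65 + 2 × 6.16 = 23.97
α = (k/(k−1))·(1 − ΣVar(i)/σ²_T) = (7/6)·(1 − 11.65/23.97) = 0.600

coefficient alpha = 0.600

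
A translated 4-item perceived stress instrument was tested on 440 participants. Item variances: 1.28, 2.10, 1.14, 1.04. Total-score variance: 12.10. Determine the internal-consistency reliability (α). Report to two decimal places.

α = 0.72

Σσ²ᵢ = 1.28 + 2.10 + 1.14 + 1.04 = 5.56
α = (k/(k−1))·(1 − Σσ²ᵢ/Var(T)) = (4/3)·(1 − 5.56/12.10) = 0.72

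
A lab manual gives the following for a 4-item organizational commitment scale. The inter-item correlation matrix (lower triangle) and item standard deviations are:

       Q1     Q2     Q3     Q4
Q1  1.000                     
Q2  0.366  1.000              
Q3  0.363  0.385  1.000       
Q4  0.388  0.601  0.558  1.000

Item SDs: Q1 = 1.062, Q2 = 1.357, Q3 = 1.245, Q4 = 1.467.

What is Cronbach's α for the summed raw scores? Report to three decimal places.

Cronbach's α = 0.764

Σσ²ᵢ = 1.062² + 1.357² + 1.245² + 1.467² = 6.6714
Covariances σ_ij = r_ij · s_i · s_j:
  σ(Q1,Q2) = 0.366 × 1.062 × 1.357 = 0.5275
  σ(Q1,Q3) = 0.363 × 1.062 × 1.245 = 0.4800
  σ(Q1,Q4) = 0.388 × 1.062 × 1.467 = 0.6045
  σ(Q2,Q3) = 0.385 × 1.357 × 1.245 = 0.6504
  σ(Q2,Q4) = 0.601 × 1.357 × 1.467 = 1.1964
  σ(Q3,Q4) = 0.558 × 1.245 × 1.467 = 1.0191
σ²_T = Σσ²ᵢ + 2·Σσ_ij = 6.6714 + 2 × 4.4779 = 15.6272
α = (4/3)·(1 − 6.6714/15.6272) = 0.764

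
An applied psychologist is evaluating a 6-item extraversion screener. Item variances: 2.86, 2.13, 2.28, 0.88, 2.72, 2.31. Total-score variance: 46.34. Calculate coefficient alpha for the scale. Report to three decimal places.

Σσ²ᵢ = 2.86 + 2.13 + 2.28 + 0.88 + 2.72 + 2.31 = 13.18
α = (k/(k−1))·(1 − Σσ²ᵢ/σ²_T) = (6/5)·(1 − 13.18/46.34) = 0.859

coefficient alpha = 0.859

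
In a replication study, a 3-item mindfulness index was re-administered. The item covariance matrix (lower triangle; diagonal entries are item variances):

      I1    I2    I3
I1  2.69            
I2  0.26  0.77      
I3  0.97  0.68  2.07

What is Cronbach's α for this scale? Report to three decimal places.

sum of item variances = 2.69 + 0.77 + 2.07 = 5.53
Sum of the distinct covariances = 1.91
Var(T) = 5.53 + 2 × 1.91 = 9.35
α = (k/(k−1))·(1 − sum of item variances/Var(T)) = (3/2)·(1 − 5.53/9.35) = 0.613

α = 0.613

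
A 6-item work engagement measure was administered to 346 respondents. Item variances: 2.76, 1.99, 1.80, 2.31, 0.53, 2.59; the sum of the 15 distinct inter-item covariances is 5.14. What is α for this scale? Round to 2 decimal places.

sum of item variances = 2.76 + 1.99 + 1.80 + 2.31 + 0.53 + 2.59 = 11.98
Sum of distinct covariances = 5.14
σ²_T = sum of item variances + 2·Σcov = 11.98 + 2 × 5.14 = 22.26
α = (6/5)·(1 − 11.98/22.26) = 0.55

α = 0.55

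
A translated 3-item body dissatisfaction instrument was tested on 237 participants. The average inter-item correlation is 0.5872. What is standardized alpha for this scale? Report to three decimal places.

standardized alpha = 0.810

Standardized α = k·r̄ / (1 + (k−1)·r̄) = 3 × 0.5872 / (1 + 2 × 0.5872)
  = 1.7616 / 2.1744 = 0.810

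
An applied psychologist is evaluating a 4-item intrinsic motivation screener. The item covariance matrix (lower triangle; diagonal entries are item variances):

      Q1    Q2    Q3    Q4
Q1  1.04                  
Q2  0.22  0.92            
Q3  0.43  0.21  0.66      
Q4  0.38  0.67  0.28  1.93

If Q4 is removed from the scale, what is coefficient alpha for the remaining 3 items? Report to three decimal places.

coefficient alpha = 0.594

Remaining items: Q1, Q2, Q3 (k = 3).
Σσ²ᵢ = 1.04 + 0.92 + 0.66 = 2.62
Var(T) = 2.62 + 2 × 0.86 = 4.34
α (item deleted) = (3/2)·(1 − 2.62/4.34) = 0.594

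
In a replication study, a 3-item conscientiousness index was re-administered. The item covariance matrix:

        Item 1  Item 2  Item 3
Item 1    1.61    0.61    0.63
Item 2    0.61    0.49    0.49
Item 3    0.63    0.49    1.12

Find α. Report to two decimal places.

Σσᵢ² = 1.61 + 0.49 + 1.12 = 3.22
Sum of the distinct covariances = 1.73
Var(T) = 3.22 + 2 × 1.73 = 6.68
α = (k/(k−1))·(1 − Σσᵢ²/Var(T)) = (3/2)·(1 − 3.22/6.68) = 0.78

α = 0.78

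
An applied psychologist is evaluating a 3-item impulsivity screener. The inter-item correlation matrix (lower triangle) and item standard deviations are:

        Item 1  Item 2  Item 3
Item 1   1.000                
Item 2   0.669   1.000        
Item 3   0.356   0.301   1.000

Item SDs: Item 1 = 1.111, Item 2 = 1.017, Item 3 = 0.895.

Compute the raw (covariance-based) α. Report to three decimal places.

Σσ²ᵢ = 1.111² + 1.017² + 0.895² = 3.0696
Covariances σ_ij = r_ij · s_i · s_j:
  σ(Item 1,Item 2) = 0.669 × 1.111 × 1.017 = 0.7559
  σ(Item 1,Item 3) = 0.356 × 1.111 × 0.895 = 0.3540
  σ(Item 2,Item 3) = 0.301 × 1.017 × 0.895 = 0.2740
σ²_T = Σσ²ᵢ + 2·Σσ_ij = 3.0696 + 2 × 1.3839 = 5.8374
α = (3/2)·(1 − 3.0696/5.8374) = 0.711

α = 0.711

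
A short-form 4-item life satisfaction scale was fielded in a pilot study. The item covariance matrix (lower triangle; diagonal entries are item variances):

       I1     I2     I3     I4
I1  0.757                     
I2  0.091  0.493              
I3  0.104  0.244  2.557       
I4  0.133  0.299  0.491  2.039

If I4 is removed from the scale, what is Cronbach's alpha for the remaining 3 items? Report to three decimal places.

Remaining items: I1, I2, I3 (k = 3).
ΣVar(i) = 0.757 + 0.493 + 2.557 = 3.807
Var(T) = 3.807 + 2 × 0.439 = 4.685
α (item deleted) = (3/2)·(1 − 3.807/4.685) = 0.281

Cronbach's alpha = 0.281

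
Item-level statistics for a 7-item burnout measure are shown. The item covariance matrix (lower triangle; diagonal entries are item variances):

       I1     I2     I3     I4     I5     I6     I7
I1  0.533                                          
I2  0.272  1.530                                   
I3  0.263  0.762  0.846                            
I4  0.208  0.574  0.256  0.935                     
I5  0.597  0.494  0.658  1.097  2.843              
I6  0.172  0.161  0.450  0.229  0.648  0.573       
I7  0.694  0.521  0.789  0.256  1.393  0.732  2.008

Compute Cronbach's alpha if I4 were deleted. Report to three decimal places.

Cronbach's alpha = 0.809

Remaining items: I1, I2, I3, I5, I6, I7 (k = 6).
Σσᵢ² = 0.533 + 1.530 + 0.846 + 2.843 + 0.573 + 2.008 = 8.333
Var(T) = 8.333 + 2 × 8.606 = 25.545
α (item deleted) = (6/5)·(1 − 8.333/25.545) = 0.809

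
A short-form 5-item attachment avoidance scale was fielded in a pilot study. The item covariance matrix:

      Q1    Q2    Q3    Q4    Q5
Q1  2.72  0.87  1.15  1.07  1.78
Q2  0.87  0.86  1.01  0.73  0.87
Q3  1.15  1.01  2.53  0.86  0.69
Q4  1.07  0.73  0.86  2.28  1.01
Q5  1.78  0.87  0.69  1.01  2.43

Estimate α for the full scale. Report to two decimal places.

α = 0.81

ΣVar(i) = 2.72 + 0.86 + 2.53 + 2.28 + 2.43 = 10.82
Σ_{i<j} σ_ij = 10.04
σ²_total = 10.82 + 2 × 10.04 = 30.90
α = (k/(k−1))·(1 − ΣVar(i)/σ²_total) = (5/4)·(1 − 10.82/30.90) = 0.81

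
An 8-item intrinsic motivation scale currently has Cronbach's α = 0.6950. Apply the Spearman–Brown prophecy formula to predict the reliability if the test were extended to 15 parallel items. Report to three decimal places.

Length factor m = 15/8 = 1.8750
α' = m·α / (1 + (m−1)·α)
   = 15/8 × 0.6950 / (1 + (15/8 − 1) × 0.6950)
   = 1.3031 / 1.6081 = 0.810

predicted reliability = 0.810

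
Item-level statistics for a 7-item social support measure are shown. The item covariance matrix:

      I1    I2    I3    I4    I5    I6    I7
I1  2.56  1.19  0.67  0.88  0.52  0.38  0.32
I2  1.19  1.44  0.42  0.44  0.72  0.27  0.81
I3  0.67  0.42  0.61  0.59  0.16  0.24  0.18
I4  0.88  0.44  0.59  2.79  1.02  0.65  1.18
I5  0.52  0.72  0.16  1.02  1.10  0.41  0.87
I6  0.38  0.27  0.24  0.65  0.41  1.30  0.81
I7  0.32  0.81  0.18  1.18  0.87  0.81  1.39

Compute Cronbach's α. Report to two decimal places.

Cronbach's α = 0.81

Σσᵢ² = 2.56 + 1.44 + 0.61 + 2.79 + 1.10 + 1.30 + 1.39 = 11.19
Σ_{i<j} σ_ij = 12.73
Var(T) = 11.19 + 2 × 12.73 = 36.65
α = (k/(k−1))·(1 − Σσᵢ²/Var(T)) = (7/6)·(1 − 11.19/36.65) = 0.81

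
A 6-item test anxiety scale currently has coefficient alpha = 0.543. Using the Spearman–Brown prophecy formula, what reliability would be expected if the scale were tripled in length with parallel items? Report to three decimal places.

Length factor m = 3
α' = m·α / (1 + (m−1)·α)
   = 3 × 0.543 / (1 + (3 − 1) × 0.543)
   = 1.6290 / 2.0860 = 0.781

predicted reliability = 0.781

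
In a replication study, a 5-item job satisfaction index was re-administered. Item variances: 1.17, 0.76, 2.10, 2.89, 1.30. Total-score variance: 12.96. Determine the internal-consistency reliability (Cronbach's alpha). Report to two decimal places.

Σσᵢ² = 1.17 + 0.76 + 2.10 + 2.89 + 1.30 = 8.22
α = (k/(k−1))·(1 − Σσᵢ²/Var(T)) = (5/4)·(1 − 8.22/12.96) = 0.46

Cronbach's alpha = 0.46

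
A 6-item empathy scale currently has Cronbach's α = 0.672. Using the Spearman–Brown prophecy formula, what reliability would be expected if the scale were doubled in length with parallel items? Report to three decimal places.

predicted reliability = 0.804

Length factor m = 2
α' = m·α / (1 + (m−1)·α)
   = 2 × 0.672 / (1 + (2 − 1) × 0.672)
   = 1.3440 / 1.6720 = 0.804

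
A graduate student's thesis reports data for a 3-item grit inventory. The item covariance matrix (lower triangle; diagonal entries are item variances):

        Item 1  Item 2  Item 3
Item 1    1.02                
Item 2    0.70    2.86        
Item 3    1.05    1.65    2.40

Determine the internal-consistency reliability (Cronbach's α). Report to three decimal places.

α = 0.780

Σσᵢ² = 1.02 + 2.86 + 2.40 = 6.28
Sum of off-diagonal covariances = 3.40
σ²_total = 6.28 + 2 × 3.40 = 13.08
α = (k/(k−1))·(1 − Σσᵢ²/σ²_total) = (3/2)·(1 − 6.28/13.08) = 0.780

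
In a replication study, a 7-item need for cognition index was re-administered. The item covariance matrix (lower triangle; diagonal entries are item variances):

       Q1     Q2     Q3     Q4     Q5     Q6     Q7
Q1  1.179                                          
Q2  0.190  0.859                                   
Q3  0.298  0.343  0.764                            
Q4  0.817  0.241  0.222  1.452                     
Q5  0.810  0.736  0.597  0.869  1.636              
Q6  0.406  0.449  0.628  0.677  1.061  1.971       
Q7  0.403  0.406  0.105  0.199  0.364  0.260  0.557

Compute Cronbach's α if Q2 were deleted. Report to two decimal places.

Cronbach's α = 0.81

Remaining items: Q1, Q3, Q4, Q5, Q6, Q7 (k = 6).
Σσ²ᵢ = 1.179 + 0.764 + 1.452 + 1.636 + 1.971 + 0.557 = 7.559
σ²_total = 7.559 + 2 × 7.716 = 22.991
α (item deleted) = (6/5)·(1 − 7.559/22.991) = 0.81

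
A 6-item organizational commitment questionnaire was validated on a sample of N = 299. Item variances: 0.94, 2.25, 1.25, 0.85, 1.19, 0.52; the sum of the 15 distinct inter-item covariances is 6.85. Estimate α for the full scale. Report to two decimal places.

α = 0.79

ΣVar(i) = 0.94 + 2.25 + 1.25 + 0.85 + 1.19 + 0.52 = 7.00
Sum of distinct covariances = 6.85
σ²_total = ΣVar(i) + 2·Σcov = 7.00 + 2 × 6.85 = 20.70
α = (6/5)·(1 − 7.00/20.70) = 0.79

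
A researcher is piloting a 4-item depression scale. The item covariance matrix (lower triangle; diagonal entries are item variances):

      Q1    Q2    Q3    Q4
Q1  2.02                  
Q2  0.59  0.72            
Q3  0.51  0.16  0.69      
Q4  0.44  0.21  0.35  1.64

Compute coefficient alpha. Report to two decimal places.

α = 0.63

Σσ²ᵢ = 2.02 + 0.72 + 0.69 + 1.64 = 5.07
Sum of the distinct covariances = 2.26
σ²_total = 5.07 + 2 × 2.26 = 9.59
α = (k/(k−1))·(1 − Σσ²ᵢ/σ²_total) = (4/3)·(1 − 5.07/9.59) = 0.63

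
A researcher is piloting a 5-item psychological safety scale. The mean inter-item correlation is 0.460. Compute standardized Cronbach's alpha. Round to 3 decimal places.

standardized Cronbach's alpha = 0.810

Standardized α = k·r̄ / (1 + (k−1)·r̄) = 5 × 0.460 / (1 + 4 × 0.460)
  = 2.3000 / 2.8400 = 0.810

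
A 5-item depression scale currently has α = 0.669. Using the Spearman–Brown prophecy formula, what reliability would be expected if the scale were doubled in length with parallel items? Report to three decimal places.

Length factor m = 2
α' = m·α / (1 + (m−1)·α)
   = 2 × 0.669 / (1 + (2 − 1) × 0.669)
   = 1.3380 / 1.6690 = 0.802

predicted reliability = 0.802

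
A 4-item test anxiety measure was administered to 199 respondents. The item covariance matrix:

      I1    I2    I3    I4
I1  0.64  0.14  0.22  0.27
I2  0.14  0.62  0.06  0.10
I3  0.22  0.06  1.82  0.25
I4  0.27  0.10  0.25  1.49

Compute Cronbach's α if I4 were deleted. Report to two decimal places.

α = 0.32

Remaining items: I1, I2, I3 (k = 3).
sum of item variances = 0.64 + 0.62 + 1.82 = 3.08
total variance = 3.08 + 2 × 0.42 = 3.92
α (item deleted) = (3/2)·(1 − 3.08/3.92) = 0.32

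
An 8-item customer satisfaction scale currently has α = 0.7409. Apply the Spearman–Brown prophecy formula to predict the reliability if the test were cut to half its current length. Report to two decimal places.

Length factor m = 1/2
α' = m·α / (1 − (1−m)·α)
   = 1/2 × 0.7409 / (1 − (1 − 1/2) × 0.7409)
   = 0.3705 / 0.6296 = 0.59

predicted reliability = 0.59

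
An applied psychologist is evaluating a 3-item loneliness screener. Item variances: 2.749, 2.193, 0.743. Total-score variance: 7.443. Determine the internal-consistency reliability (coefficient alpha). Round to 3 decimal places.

coefficient alpha = 0.354

ΣVar(i) = 2.749 + 2.193 + 0.743 = 5.685
α = (k/(k−1))·(1 − ΣVar(i)/total variance) = (3/2)·(1 − 5.685/7.443) = 0.354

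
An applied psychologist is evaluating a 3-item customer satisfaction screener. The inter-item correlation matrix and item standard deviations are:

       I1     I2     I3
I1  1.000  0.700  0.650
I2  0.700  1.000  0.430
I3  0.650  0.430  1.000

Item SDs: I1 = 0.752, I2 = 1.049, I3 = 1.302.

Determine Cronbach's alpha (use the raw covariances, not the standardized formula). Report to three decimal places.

Cronbach's alpha = 0.771

Σσ²ᵢ = 0.752² + 1.049² + 1.302² = 3.3611
Covariances σ_ij = r_ij · s_i · s_j:
  σ(I1,I2) = 0.700 × 0.752 × 1.049 = 0.5522
  σ(I1,I3) = 0.650 × 0.752 × 1.302 = 0.6364
  σ(I2,I3) = 0.430 × 1.049 × 1.302 = 0.5873
σ²_T = Σσ²ᵢ + 2·Σσ_ij = 3.3611 + 2 × 1.7759 = 6.9129
α = (3/2)·(1 − 3.3611/6.9129) = 0.771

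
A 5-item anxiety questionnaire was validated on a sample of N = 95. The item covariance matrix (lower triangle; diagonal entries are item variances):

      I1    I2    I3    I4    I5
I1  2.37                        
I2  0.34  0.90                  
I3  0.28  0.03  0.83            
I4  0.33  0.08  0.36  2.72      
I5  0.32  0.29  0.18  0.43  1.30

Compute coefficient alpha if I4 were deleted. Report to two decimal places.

Remaining items: I1, I2, I3, I5 (k = 4).
ΣVar(i) = 2.37 + 0.90 + 0.83 + 1.30 = 5.40
total variance = 5.40 + 2 × 1.44 = 8.28
α (item deleted) = (4/3)·(1 − 5.40/8.28) = 0.46

α = 0.46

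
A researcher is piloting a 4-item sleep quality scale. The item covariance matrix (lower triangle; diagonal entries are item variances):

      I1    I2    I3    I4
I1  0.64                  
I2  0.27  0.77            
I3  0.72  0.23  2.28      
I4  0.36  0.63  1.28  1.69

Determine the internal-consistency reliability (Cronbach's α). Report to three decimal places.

Σσ²ᵢ = 0.64 + 0.77 + 2.28 + 1.69 = 5.38
Sum of off-diagonal covariances = 3.49
σ²_T = 5.38 + 2 × 3.49 = 12.36
α = (k/(k−1))·(1 − Σσ²ᵢ/σ²_T) = (4/3)·(1 − 5.38/12.36) = 0.753

Cronbach's α = 0.753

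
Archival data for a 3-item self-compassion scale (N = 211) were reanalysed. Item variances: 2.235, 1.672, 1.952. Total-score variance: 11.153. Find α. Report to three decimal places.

ΣVar(i) = 2.235 + 1.672 + 1.952 = 5.859
α = (k/(k−1))·(1 − ΣVar(i)/σ²_T) = (3/2)·(1 − 5.859/11.153) = 0.712

α = 0.712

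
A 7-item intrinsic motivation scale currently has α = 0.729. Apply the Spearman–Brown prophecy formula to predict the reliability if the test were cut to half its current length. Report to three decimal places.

predicted reliability = 0.574

Length factor m = 1/2
α' = m·α / (1 − (1−m)·α)
   = 1/2 × 0.729 / (1 − (1 − 1/2) × 0.729)
   = 0.3645 / 0.6355 = 0.574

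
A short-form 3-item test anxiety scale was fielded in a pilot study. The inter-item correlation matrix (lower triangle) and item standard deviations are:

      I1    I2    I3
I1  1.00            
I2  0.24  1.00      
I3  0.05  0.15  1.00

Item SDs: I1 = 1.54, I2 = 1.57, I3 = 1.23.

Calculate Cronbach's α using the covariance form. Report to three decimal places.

Cronbach's α = 0.350

Σσ²ᵢ = 1.54² + 1.57² + 1.23² = 6.3494
Covariances σ_ij = r_ij · s_i · s_j:
  σ(I1,I2) = 0.24 × 1.54 × 1.57 = 0.5803
  σ(I1,I3) = 0.05 × 1.54 × 1.23 = 0.0947
  σ(I2,I3) = 0.15 × 1.57 × 1.23 = 0.2897
σ²_T = Σσ²ᵢ + 2·Σσ_ij = 6.3494 + 2 × 0.9647 = 8.2788
α = (3/2)·(1 − 6.3494/8.2788) = 0.350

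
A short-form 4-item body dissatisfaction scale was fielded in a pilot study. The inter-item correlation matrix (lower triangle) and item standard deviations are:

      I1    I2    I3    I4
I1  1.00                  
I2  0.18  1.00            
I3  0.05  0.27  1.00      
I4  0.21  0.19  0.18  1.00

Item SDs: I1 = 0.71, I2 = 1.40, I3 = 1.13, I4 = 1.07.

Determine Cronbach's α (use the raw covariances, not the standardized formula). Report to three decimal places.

Σσ²ᵢ = 0.71² + 1.40² + 1.13² + 1.07² = 4.8859
Covariances σ_ij = r_ij · s_i · s_j:
  σ(I1,I2) = 0.18 × 0.71 × 1.40 = 0.1789
  σ(I1,I3) = 0.05 × 0.71 × 1.13 = 0.0401
  σ(I1,I4) = 0.21 × 0.71 × 1.07 = 0.1595
  σ(I2,I3) = 0.27 × 1.40 × 1.13 = 0.4271
  σ(I2,I4) = 0.19 × 1.40 × 1.07 = 0.2846
  σ(I3,I4) = 0.18 × 1.13 × 1.07 = 0.2176
σ²_T = Σσ²ᵢ + 2·Σσ_ij = 4.8859 + 2 × 1.3078 = 7.5015
α = (4/3)·(1 − 4.8859/7.5015) = 0.465

Cronbach's α = 0.465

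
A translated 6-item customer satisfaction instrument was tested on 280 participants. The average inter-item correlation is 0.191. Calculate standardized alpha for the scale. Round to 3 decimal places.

Standardized α = k·r̄ / (1 + (k−1)·r̄) = 6 × 0.191 / (1 + 5 × 0.191)
  = 1.1460 / 1.9550 = 0.586

standardized alpha = 0.586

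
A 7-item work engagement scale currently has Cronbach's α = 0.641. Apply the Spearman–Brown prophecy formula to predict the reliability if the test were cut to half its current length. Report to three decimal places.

predicted reliability = 0.472

Length factor m = 1/2
α' = m·α / (1 − (1−m)·α)
   = 1/2 × 0.641 / (1 − (1 − 1/2) × 0.641)
   = 0.3205 / 0.6795 = 0.472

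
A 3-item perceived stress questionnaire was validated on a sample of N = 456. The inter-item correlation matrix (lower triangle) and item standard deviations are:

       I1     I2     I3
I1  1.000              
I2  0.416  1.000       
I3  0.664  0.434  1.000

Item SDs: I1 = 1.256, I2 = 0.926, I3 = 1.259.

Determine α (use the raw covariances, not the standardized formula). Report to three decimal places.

Σσ²ᵢ = 1.256² + 0.926² + 1.259² = 4.0201
Covariances σ_ij = r_ij · s_i · s_j:
  σ(I1,I2) = 0.416 × 1.256 × 0.926 = 0.4838
  σ(I1,I3) = 0.664 × 1.256 × 1.259 = 1.0500
  σ(I2,I3) = 0.434 × 0.926 × 1.259 = 0.5060
σ²_T = Σσ²ᵢ + 2·Σσ_ij = 4.0201 + 2 × 2.0398 = 8.0997
α = (3/2)·(1 − 4.0201/8.0997) = 0.756

α = 0.756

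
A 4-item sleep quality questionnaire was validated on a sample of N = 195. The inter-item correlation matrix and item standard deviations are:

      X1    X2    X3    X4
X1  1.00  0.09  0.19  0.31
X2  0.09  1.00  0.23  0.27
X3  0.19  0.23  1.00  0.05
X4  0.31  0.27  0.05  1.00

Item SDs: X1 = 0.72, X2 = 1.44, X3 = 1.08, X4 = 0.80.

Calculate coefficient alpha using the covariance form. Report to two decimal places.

Σσ²ᵢ = 0.72² + 1.44² + 1.08² + 0.80² = 4.3984
Covariances σ_ij = r_ij · s_i · s_j:
  σ(X1,X2) = 0.09 × 0.72 × 1.44 = 0.0933
  σ(X1,X3) = 0.19 × 0.72 × 1.08 = 0.1477
  σ(X1,X4) = 0.31 × 0.72 × 0.80 = 0.1786
  σ(X2,X3) = 0.23 × 1.44 × 1.08 = 0.3577
  σ(X2,X4) = 0.27 × 1.44 × 0.80 = 0.3110
  σ(X3,X4) = 0.05 × 1.08 × 0.80 = 0.0432
σ²_T = Σσ²ᵢ + 2·Σσ_ij = 4.3984 + 2 × 1.1315 = 6.6614
α = (4/3)·(1 − 4.3984/6.6614) = 0.45

α = 0.45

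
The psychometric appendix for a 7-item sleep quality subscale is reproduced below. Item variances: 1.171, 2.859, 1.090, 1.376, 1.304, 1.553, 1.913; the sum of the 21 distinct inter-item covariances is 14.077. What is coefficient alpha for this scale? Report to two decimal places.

ΣVar(i) = 1.171 + 2.859 + 1.090 + 1.376 + 1.304 + 1.553 + 1.913 = 11.266
Sum of distinct covariances = 14.077
Var(T) = ΣVar(i) + 2·Σcov = 11.266 + 2 × 14.077 = 39.420
α = (7/6)·(1 − 11.266/39.420) = 0.83

coefficient alpha = 0.83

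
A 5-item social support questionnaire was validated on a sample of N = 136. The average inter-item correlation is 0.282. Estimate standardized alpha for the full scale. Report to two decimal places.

Standardized α = k·r̄ / (1 + (k−1)·r̄) = 5 × 0.282 / (1 + 4 × 0.282)
  = 1.4100 / 2.1280 = 0.66

α = 0.66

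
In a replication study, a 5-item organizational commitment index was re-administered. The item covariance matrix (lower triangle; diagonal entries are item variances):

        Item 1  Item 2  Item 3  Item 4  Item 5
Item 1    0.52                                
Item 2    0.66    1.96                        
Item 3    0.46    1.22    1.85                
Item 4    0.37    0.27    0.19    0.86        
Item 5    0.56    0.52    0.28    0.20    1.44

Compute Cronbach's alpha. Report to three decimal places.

sum of item variances = 0.52 + 1.96 + 1.85 + 0.86 + 1.44 = 6.63
Σ_{i<j} σ_ij = 4.73
Var(T) = 6.63 + 2 × 4.73 = 16.09
α = (k/(k−1))·(1 − sum of item variances/Var(T)) = (5/4)·(1 − 6.63/16.09) = 0.735

α = 0.735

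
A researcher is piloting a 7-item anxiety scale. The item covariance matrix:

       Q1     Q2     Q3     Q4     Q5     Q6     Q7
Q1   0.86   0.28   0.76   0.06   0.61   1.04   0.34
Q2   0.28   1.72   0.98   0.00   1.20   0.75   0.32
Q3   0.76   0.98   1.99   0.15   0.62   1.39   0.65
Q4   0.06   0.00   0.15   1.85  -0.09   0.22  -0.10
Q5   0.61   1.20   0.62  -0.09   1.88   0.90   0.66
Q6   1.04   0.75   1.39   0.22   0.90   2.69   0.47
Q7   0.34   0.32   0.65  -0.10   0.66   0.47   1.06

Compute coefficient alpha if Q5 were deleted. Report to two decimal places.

α = 0.71

Remaining items: Q1, Q2, Q3, Q4, Q6, Q7 (k = 6).
ΣVar(i) = 0.86 + 1.72 + 1.99 + 1.85 + 2.69 + 1.06 = 10.17
Var(T) = 10.17 + 2 × 7.31 = 24.79
α (item deleted) = (6/5)·(1 − 10.17/24.79) = 0.71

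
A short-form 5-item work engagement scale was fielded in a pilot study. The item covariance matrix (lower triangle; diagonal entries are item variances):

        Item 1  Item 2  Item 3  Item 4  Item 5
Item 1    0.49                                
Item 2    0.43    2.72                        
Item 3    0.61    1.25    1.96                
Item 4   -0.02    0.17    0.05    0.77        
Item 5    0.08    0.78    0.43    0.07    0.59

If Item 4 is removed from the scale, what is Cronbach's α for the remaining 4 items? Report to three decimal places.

α = 0.739

Remaining items: Item 1, Item 2, Item 3, Item 5 (k = 4).
Σσ²ᵢ = 0.49 + 2.72 + 1.96 + 0.59 = 5.76
Var(T) = 5.76 + 2 × 3.58 = 12.92
α (item deleted) = (4/3)·(1 − 5.76/12.92) = 0.739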